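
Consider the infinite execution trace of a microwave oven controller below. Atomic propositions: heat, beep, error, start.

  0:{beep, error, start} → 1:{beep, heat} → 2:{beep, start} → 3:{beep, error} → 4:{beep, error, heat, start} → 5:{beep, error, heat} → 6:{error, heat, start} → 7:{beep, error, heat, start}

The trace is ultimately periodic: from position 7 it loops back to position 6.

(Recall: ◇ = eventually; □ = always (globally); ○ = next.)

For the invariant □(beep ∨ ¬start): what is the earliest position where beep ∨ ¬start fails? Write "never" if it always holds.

Check beep ∨ ¬start at each position in order: 0 ✓, 1 ✓, 2 ✓, 3 ✓, 4 ✓, 5 ✓.
At position 6 the labels are {error, heat, start}, so beep ∨ ¬start is false there. This is the first violation.

6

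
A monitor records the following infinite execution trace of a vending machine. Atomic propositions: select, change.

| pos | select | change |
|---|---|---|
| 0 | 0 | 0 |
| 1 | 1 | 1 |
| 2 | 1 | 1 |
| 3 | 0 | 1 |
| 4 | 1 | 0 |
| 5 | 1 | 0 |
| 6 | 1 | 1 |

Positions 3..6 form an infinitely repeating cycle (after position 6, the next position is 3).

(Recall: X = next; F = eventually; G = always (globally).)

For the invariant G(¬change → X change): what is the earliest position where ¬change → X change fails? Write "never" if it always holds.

4

Check ¬change → X change at each position in order: 0 ✓, 1 ✓, 2 ✓, 3 ✓.
At position 4 the labels are {select} and the next position 5 has {select}, so ¬change → X change is false there. This is the first violation.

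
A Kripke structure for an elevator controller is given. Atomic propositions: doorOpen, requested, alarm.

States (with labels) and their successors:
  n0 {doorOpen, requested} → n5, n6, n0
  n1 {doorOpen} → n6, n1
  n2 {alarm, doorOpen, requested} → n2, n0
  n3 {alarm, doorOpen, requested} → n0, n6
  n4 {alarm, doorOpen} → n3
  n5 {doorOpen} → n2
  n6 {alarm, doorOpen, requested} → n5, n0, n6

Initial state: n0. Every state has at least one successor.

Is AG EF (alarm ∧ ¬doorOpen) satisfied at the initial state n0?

Does not hold

States satisfying EF (alarm ∧ ¬doorOpen): ∅.
States satisfying AG EF (alarm ∧ ¬doorOpen): ∅.
n0 is reachable from n0 and violates EF (alarm ∧ ¬doorOpen), so AG fails at n0.
n0 ∉ Sat(AG EF (alarm ∧ ¬doorOpen)).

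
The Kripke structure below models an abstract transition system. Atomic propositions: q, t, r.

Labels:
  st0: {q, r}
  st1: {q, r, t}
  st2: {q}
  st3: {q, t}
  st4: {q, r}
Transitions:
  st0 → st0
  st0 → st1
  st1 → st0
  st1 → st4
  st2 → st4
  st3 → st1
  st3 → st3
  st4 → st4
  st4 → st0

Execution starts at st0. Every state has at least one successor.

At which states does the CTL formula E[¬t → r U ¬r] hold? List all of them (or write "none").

States satisfying ¬t → r: {st0, st1, st3, st4}.
States satisfying ¬r: {st2, st3}.
States satisfying E[¬t → r U ¬r]: {st2, st3}.

{st2, st3}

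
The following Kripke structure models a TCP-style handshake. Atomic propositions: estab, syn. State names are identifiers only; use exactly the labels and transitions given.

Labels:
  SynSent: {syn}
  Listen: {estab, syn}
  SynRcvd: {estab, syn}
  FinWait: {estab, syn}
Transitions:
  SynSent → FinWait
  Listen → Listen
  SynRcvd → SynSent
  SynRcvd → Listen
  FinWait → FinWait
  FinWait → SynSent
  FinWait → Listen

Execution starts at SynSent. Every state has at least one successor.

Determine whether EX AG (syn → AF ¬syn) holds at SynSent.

Does not hold

States satisfying AG (syn → AF ¬syn): ∅.
States satisfying EX AG (syn → AF ¬syn): ∅.
No suitable path/successor from SynSent witnesses the formula.
SynSent ∉ Sat(EX AG (syn → AF ¬syn)).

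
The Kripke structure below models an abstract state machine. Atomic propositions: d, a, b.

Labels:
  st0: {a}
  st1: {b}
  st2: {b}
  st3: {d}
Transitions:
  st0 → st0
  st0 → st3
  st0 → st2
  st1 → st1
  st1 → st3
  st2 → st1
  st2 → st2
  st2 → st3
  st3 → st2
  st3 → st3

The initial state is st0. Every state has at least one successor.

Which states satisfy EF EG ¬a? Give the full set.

{st0, st1, st2, st3}

States satisfying EG ¬a: {st1, st2, st3}.
States satisfying EF EG ¬a: {st0, st1, st2, st3}.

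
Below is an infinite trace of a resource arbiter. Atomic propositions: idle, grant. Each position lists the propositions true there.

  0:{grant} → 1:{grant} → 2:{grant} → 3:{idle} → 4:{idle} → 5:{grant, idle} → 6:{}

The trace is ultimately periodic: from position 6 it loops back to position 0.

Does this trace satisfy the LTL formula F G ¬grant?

G ¬grant is false at every position 0..6, so it never becomes true and F G ¬grant fails.

No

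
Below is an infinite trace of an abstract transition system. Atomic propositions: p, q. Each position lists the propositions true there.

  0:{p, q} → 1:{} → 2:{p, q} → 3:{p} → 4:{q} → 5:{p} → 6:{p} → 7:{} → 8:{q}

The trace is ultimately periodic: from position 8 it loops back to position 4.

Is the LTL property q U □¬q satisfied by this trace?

No

Walking from position 0: at position 1, □¬q has not yet held and q fails, so q U □¬q is false.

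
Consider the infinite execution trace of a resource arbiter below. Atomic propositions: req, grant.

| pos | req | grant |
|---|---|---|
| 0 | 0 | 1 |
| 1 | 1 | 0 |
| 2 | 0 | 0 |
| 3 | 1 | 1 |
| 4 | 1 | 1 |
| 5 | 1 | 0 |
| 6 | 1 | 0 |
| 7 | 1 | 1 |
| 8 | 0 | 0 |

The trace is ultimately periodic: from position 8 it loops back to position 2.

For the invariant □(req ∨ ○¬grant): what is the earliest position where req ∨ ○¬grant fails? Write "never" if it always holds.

Check req ∨ ○¬grant at each position in order: 0 ✓, 1 ✓.
At position 2 the labels are {} and the next position 3 has {grant, req}, so req ∨ ○¬grant is false there. This is the first violation.

2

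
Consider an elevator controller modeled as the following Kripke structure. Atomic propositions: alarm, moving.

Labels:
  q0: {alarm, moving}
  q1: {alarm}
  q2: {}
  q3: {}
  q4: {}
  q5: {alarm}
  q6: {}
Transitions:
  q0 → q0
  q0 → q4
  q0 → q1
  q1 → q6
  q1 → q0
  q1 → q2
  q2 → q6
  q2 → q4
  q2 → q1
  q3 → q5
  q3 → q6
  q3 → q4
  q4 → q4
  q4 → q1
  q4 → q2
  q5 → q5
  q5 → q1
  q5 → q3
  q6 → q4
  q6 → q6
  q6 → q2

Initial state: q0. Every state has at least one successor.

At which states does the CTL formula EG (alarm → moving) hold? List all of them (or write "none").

States satisfying alarm → moving: {q0, q2, q3, q4, q6}.
States satisfying EG (alarm → moving): {q0, q2, q3, q4, q6}.

{q0, q2, q3, q4, q6}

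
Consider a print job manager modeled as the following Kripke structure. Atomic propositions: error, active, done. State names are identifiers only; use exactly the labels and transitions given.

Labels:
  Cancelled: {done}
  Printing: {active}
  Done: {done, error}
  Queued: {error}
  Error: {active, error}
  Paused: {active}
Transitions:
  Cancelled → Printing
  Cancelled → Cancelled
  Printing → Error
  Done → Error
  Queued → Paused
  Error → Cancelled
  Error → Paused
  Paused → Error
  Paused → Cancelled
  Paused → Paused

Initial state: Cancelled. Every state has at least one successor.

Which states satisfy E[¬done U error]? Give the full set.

{Printing, Done, Queued, Error, Paused}

States satisfying ¬done: {Printing, Queued, Error, Paused}.
States satisfying error: {Done, Queued, Error}.
States satisfying E[¬done U error]: {Printing, Done, Queued, Error, Paused}.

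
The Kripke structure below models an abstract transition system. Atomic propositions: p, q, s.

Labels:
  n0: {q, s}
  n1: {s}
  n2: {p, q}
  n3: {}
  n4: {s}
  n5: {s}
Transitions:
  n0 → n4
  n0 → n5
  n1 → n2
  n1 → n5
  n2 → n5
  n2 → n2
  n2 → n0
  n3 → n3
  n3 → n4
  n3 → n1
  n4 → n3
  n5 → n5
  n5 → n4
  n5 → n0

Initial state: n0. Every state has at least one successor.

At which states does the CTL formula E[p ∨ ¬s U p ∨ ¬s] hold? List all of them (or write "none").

States satisfying p ∨ ¬s: {n2, n3}.
States satisfying E[p ∨ ¬s U p ∨ ¬s]: {n2, n3}.

{n2, n3}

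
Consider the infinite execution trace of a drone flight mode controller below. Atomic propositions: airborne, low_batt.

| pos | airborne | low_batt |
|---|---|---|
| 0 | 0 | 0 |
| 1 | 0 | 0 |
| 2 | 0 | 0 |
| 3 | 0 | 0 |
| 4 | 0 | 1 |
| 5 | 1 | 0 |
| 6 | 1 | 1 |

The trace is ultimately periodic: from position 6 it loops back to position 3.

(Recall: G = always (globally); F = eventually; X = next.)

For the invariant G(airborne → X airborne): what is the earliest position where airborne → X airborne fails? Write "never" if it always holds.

Check airborne → X airborne at each position in order: 0 ✓, 1 ✓, 2 ✓, 3 ✓, 4 ✓, 5 ✓.
At position 6 the labels are {airborne, low_batt} and the next position 3 has {}, so airborne → X airborne is false there. This is the first violation.

6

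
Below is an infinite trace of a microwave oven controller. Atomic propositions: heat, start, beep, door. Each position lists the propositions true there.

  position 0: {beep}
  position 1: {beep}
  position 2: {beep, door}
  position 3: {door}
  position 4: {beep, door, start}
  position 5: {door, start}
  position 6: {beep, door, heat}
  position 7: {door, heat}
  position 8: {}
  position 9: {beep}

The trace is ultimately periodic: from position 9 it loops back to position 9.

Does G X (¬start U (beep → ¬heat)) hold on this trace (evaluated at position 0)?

X (¬start U (beep → ¬heat)) holds at every position 0..9, and those are all positions ever visited, so G X (¬start U (beep → ¬heat)) holds.

Yes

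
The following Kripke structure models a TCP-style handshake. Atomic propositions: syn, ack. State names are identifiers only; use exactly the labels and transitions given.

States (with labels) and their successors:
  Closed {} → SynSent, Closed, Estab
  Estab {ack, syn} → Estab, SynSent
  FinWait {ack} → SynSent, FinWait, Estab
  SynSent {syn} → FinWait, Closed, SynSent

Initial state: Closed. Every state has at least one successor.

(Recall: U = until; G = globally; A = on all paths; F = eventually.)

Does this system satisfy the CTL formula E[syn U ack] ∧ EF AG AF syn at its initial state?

Does not hold

States satisfying syn: {Estab, SynSent}.
States satisfying ack: {Estab, FinWait}.
States satisfying E[syn U ack]: {Estab, FinWait, SynSent}.
States satisfying AG AF syn: ∅.
States satisfying EF AG AF syn: ∅.
States satisfying E[syn U ack] ∧ EF AG AF syn: ∅.
Closed ∉ Sat(E[syn U ack] ∧ EF AG AF syn).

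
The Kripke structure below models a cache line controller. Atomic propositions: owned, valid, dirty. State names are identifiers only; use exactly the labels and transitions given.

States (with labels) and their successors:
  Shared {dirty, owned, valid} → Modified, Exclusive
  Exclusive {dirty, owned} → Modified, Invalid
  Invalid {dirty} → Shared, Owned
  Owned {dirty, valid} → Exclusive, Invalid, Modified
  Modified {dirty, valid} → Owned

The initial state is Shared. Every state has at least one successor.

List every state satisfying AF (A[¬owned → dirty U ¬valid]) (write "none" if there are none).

States satisfying A[¬owned → dirty U ¬valid]: {Exclusive, Invalid}.
States satisfying AF (A[¬owned → dirty U ¬valid]): {Exclusive, Invalid}.

{Exclusive, Invalid}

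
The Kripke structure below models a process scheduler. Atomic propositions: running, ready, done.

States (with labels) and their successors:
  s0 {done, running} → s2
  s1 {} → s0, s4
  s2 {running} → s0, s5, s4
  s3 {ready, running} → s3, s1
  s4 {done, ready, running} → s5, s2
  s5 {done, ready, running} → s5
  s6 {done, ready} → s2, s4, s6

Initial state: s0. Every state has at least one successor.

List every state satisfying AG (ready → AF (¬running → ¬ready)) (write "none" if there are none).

States satisfying ready → AF (¬running → ¬ready): {s0, s1, s2, s3, s4, s5}.
States satisfying AG (ready → AF (¬running → ¬ready)): {s0, s1, s2, s3, s4, s5}.

{s0, s1, s2, s3, s4, s5}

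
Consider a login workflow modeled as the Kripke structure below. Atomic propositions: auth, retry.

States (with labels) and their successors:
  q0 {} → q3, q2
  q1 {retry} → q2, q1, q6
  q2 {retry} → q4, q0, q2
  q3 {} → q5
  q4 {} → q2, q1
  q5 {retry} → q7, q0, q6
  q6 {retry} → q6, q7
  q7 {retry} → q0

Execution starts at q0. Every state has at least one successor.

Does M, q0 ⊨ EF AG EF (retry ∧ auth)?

States satisfying AG EF (retry ∧ auth): ∅.
States satisfying EF AG EF (retry ∧ auth): ∅.
No suitable path/successor from q0 witnesses the formula.
q0 ∉ Sat(EF AG EF (retry ∧ auth)).

Violated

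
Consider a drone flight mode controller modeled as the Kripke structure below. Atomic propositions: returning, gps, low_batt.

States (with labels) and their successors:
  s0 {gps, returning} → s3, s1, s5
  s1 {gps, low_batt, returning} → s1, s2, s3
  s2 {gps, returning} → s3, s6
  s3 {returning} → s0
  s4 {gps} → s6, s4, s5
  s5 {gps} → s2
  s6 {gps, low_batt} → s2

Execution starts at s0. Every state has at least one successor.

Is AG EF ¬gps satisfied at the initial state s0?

States satisfying EF ¬gps: {s0, s1, s2, s3, s4, s5, s6}.
States satisfying AG EF ¬gps: {s0, s1, s2, s3, s4, s5, s6}.
Every state reachable from s0 satisfies EF ¬gps.
s0 ∈ Sat(AG EF ¬gps).

Yes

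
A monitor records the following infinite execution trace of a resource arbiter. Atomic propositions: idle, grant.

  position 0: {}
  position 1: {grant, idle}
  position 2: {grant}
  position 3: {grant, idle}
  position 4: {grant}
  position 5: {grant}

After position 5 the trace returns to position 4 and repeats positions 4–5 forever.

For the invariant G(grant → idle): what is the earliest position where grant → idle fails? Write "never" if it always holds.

Check grant → idle at each position in order: 0 ✓, 1 ✓.
At position 2 the labels are {grant}, so grant → idle is false there. This is the first violation.

2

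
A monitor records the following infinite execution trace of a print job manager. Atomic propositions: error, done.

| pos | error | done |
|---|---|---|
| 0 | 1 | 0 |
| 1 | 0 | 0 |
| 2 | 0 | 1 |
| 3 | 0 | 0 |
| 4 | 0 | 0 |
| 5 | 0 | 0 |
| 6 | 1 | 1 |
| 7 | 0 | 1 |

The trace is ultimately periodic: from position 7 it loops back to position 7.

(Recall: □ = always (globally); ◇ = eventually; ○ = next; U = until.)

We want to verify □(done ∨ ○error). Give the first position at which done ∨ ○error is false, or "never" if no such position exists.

At position 0 the labels are {error} and the next position 1 has {}, so done ∨ ○error is false there. This is the first violation.

0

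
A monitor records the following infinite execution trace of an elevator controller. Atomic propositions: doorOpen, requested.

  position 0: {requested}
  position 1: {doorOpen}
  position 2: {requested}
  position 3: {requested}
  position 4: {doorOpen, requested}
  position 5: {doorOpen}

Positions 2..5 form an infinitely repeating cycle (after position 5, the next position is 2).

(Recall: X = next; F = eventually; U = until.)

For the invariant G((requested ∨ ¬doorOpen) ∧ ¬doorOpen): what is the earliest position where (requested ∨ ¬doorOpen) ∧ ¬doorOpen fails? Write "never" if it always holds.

Check (requested ∨ ¬doorOpen) ∧ ¬doorOpen at each position in order: 0 ✓.
At position 1 the labels are {doorOpen}, so (requested ∨ ¬doorOpen) ∧ ¬doorOpen is false there. This is the first violation.

1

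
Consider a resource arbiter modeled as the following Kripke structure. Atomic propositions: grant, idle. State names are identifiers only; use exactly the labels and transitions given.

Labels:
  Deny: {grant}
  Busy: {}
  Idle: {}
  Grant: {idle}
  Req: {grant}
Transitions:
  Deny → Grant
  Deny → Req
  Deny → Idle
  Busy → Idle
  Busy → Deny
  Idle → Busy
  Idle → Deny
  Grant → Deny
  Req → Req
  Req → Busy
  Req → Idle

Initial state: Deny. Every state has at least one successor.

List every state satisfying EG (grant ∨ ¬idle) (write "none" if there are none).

{Deny, Busy, Idle, Req}

States satisfying grant ∨ ¬idle: {Deny, Busy, Idle, Req}.
States satisfying EG (grant ∨ ¬idle): {Deny, Busy, Idle, Req}.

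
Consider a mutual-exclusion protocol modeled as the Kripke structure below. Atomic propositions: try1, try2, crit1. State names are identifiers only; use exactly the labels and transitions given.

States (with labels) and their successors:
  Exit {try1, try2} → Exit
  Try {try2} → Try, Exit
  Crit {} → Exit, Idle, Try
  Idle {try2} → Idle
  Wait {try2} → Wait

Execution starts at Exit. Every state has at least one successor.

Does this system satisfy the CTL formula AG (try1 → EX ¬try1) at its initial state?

Violated

States satisfying try1 → EX ¬try1: {Try, Crit, Idle, Wait}.
States satisfying AG (try1 → EX ¬try1): {Idle, Wait}.
Exit is reachable from Exit and violates try1 → EX ¬try1, so AG fails at Exit.
Exit ∉ Sat(AG (try1 → EX ¬try1)).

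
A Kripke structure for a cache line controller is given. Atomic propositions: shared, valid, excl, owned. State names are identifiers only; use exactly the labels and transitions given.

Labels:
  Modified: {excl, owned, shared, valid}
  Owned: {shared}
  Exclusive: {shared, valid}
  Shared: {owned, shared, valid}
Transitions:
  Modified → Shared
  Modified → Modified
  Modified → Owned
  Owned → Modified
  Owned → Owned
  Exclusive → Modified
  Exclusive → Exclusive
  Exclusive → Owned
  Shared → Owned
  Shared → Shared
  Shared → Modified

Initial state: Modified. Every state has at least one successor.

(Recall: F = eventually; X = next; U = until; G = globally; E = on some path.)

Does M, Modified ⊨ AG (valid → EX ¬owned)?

Holds

States satisfying valid → EX ¬owned: {Modified, Owned, Exclusive, Shared}.
States satisfying AG (valid → EX ¬owned): {Modified, Owned, Exclusive, Shared}.
Every state reachable from Modified satisfies valid → EX ¬owned.
Modified ∈ Sat(AG (valid → EX ¬owned)).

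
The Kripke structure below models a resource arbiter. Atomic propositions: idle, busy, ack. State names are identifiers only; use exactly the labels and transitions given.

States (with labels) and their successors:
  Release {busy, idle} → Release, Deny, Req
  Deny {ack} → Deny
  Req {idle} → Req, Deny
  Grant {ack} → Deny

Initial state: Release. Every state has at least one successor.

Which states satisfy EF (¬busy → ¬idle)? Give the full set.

{Release, Deny, Req, Grant}

States satisfying ¬busy → ¬idle: {Release, Deny, Grant}.
States satisfying EF (¬busy → ¬idle): {Release, Deny, Req, Grant}.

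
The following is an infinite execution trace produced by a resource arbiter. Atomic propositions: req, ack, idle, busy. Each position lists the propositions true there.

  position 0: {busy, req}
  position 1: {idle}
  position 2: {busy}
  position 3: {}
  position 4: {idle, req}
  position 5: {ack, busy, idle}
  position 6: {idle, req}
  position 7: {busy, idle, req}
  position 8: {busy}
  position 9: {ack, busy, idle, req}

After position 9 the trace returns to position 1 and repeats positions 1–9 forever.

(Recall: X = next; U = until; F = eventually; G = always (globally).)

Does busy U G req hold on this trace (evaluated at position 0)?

Walking from position 0: at position 1, G req has not yet held and busy fails, so busy U G req is false.

Does not hold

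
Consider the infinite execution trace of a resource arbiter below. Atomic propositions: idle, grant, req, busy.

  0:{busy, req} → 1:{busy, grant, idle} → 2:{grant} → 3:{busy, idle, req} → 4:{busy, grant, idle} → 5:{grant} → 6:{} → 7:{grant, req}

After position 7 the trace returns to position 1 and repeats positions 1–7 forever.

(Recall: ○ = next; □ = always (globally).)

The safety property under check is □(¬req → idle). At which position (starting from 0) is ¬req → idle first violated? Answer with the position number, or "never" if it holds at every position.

2

Check ¬req → idle at each position in order: 0 ✓, 1 ✓.
At position 2 the labels are {grant}, so ¬req → idle is false there. This is the first violation.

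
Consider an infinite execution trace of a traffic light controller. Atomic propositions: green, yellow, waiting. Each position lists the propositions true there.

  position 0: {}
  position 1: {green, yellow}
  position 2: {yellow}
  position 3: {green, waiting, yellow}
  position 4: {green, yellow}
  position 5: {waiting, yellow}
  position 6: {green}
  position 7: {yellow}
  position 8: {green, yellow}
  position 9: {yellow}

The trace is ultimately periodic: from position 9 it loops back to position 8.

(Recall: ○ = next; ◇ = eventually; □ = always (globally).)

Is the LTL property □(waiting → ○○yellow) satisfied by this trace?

Holds

waiting → ○○yellow holds at every position 0..9, and those are all positions ever visited, so □(waiting → ○○yellow) holds.
Positions where waiting holds: 3, 5.
Check ○○yellow at each: 3→ok, 5→ok.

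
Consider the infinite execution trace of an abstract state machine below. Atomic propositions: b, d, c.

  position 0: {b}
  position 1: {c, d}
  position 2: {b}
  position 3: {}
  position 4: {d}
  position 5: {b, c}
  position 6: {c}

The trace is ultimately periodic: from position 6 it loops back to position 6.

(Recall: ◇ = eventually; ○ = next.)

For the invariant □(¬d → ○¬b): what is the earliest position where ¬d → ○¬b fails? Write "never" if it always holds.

never

¬d → ○¬b holds at every position 0..6, and those are all the positions the trace ever visits, so the invariant □(¬d → ○¬b) is never violated.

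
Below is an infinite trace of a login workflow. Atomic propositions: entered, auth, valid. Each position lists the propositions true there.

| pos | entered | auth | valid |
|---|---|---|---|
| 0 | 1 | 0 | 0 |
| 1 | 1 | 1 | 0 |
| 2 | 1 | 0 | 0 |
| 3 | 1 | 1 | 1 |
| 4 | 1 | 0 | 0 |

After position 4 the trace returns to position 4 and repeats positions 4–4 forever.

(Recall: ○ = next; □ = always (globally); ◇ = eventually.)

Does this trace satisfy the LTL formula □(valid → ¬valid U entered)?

Satisfied

valid → ¬valid U entered holds at every position 0..4, and those are all positions ever visited, so □(valid → ¬valid U entered) holds.
Positions where valid holds: 3.
Check ¬valid U entered at each: 3→ok.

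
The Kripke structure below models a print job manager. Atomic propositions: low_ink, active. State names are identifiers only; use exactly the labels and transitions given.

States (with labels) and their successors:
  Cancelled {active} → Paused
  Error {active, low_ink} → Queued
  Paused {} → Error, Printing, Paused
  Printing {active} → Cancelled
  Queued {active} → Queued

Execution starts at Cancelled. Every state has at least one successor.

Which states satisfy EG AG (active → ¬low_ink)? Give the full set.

States satisfying AG (active → ¬low_ink): {Queued}.
States satisfying EG AG (active → ¬low_ink): {Queued}.

{Queued}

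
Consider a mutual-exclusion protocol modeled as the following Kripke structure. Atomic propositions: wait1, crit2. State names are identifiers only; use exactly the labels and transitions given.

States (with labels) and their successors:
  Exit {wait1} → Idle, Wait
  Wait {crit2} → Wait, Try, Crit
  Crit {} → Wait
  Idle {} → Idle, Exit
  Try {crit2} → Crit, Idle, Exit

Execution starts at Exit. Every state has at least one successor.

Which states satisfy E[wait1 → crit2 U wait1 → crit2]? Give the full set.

States satisfying wait1 → crit2: {Wait, Crit, Idle, Try}.
States satisfying E[wait1 → crit2 U wait1 → crit2]: {Wait, Crit, Idle, Try}.

{Wait, Crit, Idle, Try}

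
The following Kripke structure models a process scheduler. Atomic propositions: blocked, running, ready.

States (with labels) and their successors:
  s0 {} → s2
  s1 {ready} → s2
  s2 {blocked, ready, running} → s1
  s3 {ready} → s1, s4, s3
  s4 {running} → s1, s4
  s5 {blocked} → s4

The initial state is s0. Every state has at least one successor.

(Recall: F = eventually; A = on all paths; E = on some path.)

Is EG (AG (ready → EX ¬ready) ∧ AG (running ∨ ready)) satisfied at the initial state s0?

Violated

States satisfying AG (ready → EX ¬ready) ∧ AG (running ∨ ready): ∅.
States satisfying EG (AG (ready → EX ¬ready) ∧ AG (running ∨ ready)): ∅.
No suitable path/successor from s0 witnesses the formula.
s0 ∉ Sat(EG (AG (ready → EX ¬ready) ∧ AG (running ∨ ready))).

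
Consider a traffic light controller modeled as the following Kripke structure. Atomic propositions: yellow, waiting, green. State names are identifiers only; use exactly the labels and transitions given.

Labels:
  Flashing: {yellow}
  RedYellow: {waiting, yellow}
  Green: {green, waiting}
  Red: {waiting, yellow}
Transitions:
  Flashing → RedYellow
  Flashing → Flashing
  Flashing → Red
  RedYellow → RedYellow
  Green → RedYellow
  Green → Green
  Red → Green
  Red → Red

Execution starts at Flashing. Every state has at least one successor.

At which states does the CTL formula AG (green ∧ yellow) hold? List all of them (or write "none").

States satisfying green ∧ yellow: ∅.
States satisfying AG (green ∧ yellow): ∅.

none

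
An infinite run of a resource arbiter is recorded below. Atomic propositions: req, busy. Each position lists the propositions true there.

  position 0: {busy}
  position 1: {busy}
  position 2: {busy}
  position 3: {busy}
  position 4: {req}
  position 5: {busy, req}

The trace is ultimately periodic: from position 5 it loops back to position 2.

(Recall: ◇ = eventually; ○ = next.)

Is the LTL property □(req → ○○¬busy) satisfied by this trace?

req → ○○¬busy must hold at every position from 0 onward. It fails at position 4, so □(req → ○○¬busy) is false.
Positions where req holds: 4, 5.
Check ○○¬busy at each: 4→fails, 5→fails.

Does not hold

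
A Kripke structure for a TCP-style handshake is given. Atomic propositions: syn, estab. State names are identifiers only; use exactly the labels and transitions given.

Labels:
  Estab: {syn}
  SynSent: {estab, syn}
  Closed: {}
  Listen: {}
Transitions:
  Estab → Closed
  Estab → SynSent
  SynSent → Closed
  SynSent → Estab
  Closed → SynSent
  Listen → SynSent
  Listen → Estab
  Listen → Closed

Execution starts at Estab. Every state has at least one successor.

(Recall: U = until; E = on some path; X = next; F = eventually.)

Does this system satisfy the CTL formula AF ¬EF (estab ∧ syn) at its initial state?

Does not hold

States satisfying ¬EF (estab ∧ syn): ∅.
States satisfying AF ¬EF (estab ∧ syn): ∅.
There is a path from Estab along which ¬EF (estab ∧ syn) never holds.
Estab ∉ Sat(AF ¬EF (estab ∧ syn)).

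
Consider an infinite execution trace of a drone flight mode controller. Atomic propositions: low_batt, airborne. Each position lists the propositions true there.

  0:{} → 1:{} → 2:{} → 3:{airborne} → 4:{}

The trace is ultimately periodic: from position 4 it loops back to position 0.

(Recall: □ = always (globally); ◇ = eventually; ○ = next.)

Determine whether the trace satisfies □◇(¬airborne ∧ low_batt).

Violated

◇(¬airborne ∧ low_batt) must hold at every position from 0 onward. It fails at position 0, so □◇(¬airborne ∧ low_batt) is false.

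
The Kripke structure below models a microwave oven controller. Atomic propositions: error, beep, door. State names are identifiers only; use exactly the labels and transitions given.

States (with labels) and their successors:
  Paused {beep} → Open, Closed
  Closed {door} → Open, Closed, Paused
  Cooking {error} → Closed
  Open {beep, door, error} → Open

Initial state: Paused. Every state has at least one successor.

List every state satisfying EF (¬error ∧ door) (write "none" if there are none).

States satisfying ¬error ∧ door: {Closed}.
States satisfying EF (¬error ∧ door): {Paused, Closed, Cooking}.

{Paused, Closed, Cooking}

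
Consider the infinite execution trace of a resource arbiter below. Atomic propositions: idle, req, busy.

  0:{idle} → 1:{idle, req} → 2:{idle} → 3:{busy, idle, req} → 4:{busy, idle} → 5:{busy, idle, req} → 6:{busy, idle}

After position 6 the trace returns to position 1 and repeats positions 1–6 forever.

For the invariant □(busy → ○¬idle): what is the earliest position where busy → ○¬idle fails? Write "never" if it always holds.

Check busy → ○¬idle at each position in order: 0 ✓, 1 ✓, 2 ✓.
At position 3 the labels are {busy, idle, req} and the next position 4 has {busy, idle}, so busy → ○¬idle is false there. This is the first violation.

3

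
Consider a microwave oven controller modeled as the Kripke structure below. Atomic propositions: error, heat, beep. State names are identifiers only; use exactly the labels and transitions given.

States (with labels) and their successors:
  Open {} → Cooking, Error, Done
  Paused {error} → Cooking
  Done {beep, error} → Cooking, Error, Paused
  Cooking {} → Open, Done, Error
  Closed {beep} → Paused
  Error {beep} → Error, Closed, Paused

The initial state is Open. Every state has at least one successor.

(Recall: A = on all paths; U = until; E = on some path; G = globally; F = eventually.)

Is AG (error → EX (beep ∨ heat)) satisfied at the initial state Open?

States satisfying error → EX (beep ∨ heat): {Open, Done, Cooking, Closed, Error}.
States satisfying AG (error → EX (beep ∨ heat)): ∅.
Paused is reachable from Open and violates error → EX (beep ∨ heat), so AG fails at Open.
Open ∉ Sat(AG (error → EX (beep ∨ heat))).

Does not hold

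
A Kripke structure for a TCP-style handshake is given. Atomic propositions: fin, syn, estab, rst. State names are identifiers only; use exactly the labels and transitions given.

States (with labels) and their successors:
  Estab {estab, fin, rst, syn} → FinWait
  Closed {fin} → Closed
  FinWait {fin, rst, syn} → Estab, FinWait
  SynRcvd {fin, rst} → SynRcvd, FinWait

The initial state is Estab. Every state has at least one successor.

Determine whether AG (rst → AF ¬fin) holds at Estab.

States satisfying rst → AF ¬fin: {Closed}.
States satisfying AG (rst → AF ¬fin): {Closed}.
Estab is reachable from Estab and violates rst → AF ¬fin, so AG fails at Estab.
Estab ∉ Sat(AG (rst → AF ¬fin)).

Violated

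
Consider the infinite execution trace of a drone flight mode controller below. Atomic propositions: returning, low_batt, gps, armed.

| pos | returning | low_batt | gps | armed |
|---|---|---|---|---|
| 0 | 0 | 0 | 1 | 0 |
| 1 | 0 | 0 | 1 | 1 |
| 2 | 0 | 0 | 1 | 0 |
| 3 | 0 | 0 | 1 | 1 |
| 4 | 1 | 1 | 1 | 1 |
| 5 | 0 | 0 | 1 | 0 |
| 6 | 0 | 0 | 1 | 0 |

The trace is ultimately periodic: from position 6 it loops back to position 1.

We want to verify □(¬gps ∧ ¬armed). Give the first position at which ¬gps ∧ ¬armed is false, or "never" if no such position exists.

At position 0 the labels are {gps}, so ¬gps ∧ ¬armed is false there. This is the first violation.

0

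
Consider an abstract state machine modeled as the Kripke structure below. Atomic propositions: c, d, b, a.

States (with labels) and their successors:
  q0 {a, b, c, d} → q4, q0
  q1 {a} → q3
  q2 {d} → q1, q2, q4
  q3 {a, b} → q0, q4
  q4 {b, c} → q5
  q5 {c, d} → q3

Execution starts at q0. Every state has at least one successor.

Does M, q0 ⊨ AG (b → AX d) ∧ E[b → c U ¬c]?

States satisfying b → AX d: {q1, q2, q4, q5}.
States satisfying AG (b → AX d): ∅.
States satisfying b → c: {q0, q1, q2, q4, q5}.
States satisfying ¬c: {q1, q2, q3}.
States satisfying E[b → c U ¬c]: {q0, q1, q2, q3, q4, q5}.
States satisfying AG (b → AX d) ∧ E[b → c U ¬c]: ∅.
q0 ∉ Sat(AG (b → AX d) ∧ E[b → c U ¬c]).

No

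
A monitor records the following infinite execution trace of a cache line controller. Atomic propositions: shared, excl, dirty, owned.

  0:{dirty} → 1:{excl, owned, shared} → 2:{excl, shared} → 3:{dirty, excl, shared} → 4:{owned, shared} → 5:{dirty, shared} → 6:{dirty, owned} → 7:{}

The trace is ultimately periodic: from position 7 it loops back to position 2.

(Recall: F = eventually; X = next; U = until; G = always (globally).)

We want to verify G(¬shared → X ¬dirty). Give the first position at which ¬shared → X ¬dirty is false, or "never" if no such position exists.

¬shared → X ¬dirty holds at every position 0..7, and those are all the positions the trace ever visits, so the invariant G(¬shared → X ¬dirty) is never violated.

never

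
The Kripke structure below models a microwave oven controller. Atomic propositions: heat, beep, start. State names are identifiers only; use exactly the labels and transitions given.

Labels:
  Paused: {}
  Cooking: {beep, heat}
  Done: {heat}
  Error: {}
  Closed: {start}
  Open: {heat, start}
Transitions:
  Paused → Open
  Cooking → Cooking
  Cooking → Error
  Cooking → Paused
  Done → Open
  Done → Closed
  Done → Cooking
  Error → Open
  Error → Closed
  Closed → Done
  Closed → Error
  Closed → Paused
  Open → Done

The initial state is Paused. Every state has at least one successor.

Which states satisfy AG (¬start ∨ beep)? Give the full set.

States satisfying ¬start ∨ beep: {Paused, Cooking, Done, Error}.
States satisfying AG (¬start ∨ beep): ∅.

none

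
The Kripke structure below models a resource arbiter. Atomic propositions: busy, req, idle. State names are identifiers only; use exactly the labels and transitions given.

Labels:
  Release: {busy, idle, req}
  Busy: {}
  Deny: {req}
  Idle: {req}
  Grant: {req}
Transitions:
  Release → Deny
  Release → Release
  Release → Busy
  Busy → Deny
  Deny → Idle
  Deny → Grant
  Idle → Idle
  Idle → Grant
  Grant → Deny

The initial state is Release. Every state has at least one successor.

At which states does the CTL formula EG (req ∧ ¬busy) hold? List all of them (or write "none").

States satisfying req ∧ ¬busy: {Deny, Idle, Grant}.
States satisfying EG (req ∧ ¬busy): {Deny, Idle, Grant}.

{Deny, Idle, Grant}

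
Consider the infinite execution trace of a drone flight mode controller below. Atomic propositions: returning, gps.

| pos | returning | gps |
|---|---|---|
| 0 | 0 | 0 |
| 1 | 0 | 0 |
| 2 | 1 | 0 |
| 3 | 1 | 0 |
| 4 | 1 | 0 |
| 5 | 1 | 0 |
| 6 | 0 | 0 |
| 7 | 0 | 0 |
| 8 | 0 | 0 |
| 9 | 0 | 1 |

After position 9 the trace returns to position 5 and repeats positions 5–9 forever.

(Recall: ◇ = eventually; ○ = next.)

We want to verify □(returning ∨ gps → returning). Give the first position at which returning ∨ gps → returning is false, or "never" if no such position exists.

9

Check returning ∨ gps → returning at each position in order: 0 ✓, 1 ✓, 2 ✓, 3 ✓, 4 ✓, 5 ✓, 6 ✓, 7 ✓, 8 ✓.
At position 9 the labels are {gps}, so returning ∨ gps → returning is false there. This is the first violation.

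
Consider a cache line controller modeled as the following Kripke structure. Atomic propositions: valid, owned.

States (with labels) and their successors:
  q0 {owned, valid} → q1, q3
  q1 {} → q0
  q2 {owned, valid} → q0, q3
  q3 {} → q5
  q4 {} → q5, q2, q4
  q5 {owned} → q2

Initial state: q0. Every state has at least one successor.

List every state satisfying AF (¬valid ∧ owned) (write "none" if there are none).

{q3, q5}

States satisfying ¬valid ∧ owned: {q5}.
States satisfying AF (¬valid ∧ owned): {q3, q5}.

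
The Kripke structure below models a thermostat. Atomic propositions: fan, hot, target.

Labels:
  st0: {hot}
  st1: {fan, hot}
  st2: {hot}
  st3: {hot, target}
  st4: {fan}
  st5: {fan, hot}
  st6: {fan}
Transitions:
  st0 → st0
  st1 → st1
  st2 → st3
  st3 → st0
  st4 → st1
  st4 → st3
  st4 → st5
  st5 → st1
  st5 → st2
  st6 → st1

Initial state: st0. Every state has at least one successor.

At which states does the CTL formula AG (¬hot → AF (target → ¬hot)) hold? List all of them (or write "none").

States satisfying ¬hot → AF (target → ¬hot): {st0, st1, st2, st3, st4, st5, st6}.
States satisfying AG (¬hot → AF (target → ¬hot)): {st0, st1, st2, st3, st4, st5, st6}.

{st0, st1, st2, st3, st4, st5, st6}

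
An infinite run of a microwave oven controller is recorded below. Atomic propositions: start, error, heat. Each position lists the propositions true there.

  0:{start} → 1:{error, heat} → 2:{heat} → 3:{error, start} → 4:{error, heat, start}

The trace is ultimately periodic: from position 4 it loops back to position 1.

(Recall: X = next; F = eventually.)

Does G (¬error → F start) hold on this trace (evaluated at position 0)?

¬error → F start holds at every position 0..4, and those are all positions ever visited, so G (¬error → F start) holds.
Positions where ¬error holds: 0, 2.
Check F start at each: 0→ok, 2→ok.

Satisfied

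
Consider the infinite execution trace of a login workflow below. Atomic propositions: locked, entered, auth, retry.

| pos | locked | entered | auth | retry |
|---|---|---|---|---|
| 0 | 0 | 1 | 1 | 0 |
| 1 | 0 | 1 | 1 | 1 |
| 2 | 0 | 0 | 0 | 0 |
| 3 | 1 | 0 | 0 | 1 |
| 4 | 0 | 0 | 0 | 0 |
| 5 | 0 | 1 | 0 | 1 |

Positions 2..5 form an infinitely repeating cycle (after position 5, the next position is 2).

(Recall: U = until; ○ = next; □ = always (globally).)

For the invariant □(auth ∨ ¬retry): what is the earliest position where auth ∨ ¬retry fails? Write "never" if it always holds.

Check auth ∨ ¬retry at each position in order: 0 ✓, 1 ✓, 2 ✓.
At position 3 the labels are {locked, retry}, so auth ∨ ¬retry is false there. This is the first violation.

3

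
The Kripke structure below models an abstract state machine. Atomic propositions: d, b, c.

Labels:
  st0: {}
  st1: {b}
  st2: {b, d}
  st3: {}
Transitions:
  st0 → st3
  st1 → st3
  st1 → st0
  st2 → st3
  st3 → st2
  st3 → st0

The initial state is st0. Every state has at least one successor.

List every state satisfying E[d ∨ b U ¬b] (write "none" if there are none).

States satisfying d ∨ b: {st1, st2}.
States satisfying ¬b: {st0, st3}.
States satisfying E[d ∨ b U ¬b]: {st0, st1, st2, st3}.

{st0, st1, st2, st3}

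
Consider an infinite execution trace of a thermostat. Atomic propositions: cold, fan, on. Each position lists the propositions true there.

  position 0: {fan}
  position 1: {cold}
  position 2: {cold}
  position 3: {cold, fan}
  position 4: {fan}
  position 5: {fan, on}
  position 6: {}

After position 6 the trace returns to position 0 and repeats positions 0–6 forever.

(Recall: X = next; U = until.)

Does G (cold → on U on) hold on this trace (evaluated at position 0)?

cold → on U on must hold at every position from 0 onward. It fails at position 1, so G (cold → on U on) is false.
Positions where cold holds: 1, 2, 3.
Check on U on at each: 1→fails, 2→fails, 3→fails.

Does not hold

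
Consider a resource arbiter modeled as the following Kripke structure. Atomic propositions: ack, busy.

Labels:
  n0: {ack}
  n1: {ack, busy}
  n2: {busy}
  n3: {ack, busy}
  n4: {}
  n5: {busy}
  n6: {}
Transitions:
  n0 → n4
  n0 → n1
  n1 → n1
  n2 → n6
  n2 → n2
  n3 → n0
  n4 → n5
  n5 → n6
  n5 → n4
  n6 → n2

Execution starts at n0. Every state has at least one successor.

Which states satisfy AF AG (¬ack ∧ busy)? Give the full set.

none

States satisfying AG (¬ack ∧ busy): ∅.
States satisfying AF AG (¬ack ∧ busy): ∅.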